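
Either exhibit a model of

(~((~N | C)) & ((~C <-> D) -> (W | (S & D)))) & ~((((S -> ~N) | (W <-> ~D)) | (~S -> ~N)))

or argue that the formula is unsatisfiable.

No satisfying assignment exists.

The conjunct ~((((S -> ~N) | (W <-> ~D)) | (~S -> ~N))) is unsatisfiable on its own:
  S = True: this becomes ~(((~N | (W <-> ~D)) | True)) = False.
  S = False: this becomes ~((True | ~N)) = False.
So the whole conjunction is unsatisfiable.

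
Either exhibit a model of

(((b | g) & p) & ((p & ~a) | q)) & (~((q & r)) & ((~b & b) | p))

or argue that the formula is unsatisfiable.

r: False; p: True; g: False; a: False; b: True; q: True

  ((b | g) & p) & ((p & ~a) | q) = True
    (b | g) & p = True
      b | g = True
    (p & ~a) | q = True
      p & ~a = True
        ~a = True
  ~((q & r)) & ((~b & b) | p) = True
    ~((q & r)) = True
      q & r = False
    (~b & b) | p = True
      ~b & b = False
        ~b = False
Both conjuncts True, so the formula holds.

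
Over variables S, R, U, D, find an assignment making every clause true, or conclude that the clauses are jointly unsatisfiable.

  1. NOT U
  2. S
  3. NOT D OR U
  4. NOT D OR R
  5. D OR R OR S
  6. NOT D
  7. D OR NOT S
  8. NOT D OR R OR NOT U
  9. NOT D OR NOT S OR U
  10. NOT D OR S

Case S = True:
  (NOT U) forces U = False.
  (NOT D OR U) forces D = False.
  Clause (D OR NOT S) is falsified — contradiction.
Case S = False:
  Clause (S) is falsified — contradiction.
Both cases fail, so the formula is unsatisfiable.

Unsatisfiable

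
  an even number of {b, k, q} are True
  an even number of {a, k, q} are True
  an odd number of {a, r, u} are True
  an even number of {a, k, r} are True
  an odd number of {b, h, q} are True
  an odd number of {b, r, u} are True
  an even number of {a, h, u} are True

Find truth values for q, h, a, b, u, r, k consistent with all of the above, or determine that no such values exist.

q: False, h: True, a: False, b: False, u: True, r: False, k: False

{b, k, q}: 0 true → even ✓
{a, k, q}: 0 true → even ✓
{a, r, u}: 1 true → odd ✓
{a, k, r}: 0 true → even ✓
{b, h, q}: 1 true → odd ✓
{b, r, u}: 1 true → odd ✓
{a, h, u}: 2 true → even ✓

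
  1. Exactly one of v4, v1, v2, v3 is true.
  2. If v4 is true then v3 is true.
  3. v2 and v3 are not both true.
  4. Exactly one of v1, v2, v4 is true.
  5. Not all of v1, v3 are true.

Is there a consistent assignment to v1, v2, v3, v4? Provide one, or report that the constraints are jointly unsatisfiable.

v1=T; v2=F; v3=F; v4=F

  (1) {v4, v1, v2, v3}: 1 true — exactly one ✓
  (2) v4=F ⇒ v3: vacuous ✓
  (3) v2=F, v3=F — not both ✓
  (4) {v1, v2, v4}: 1 true — exactly one ✓
  (5) {v1, v3}: 1/2 true — not all ✓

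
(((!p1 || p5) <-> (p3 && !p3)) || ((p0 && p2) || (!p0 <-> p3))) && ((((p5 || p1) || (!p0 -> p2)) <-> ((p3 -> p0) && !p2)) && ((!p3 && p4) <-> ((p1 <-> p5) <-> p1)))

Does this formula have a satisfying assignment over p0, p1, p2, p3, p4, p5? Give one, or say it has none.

p0: True, p1: True, p2: False, p3: False, p4: True, p5: True

  ((!p1 || p5) <-> (p3 && !p3)) || ((p0 && p2) || (!p0 <-> p3)) = True
    (!p1 || p5) <-> (p3 && !p3) = False
      !p1 || p5 = True
        !p1 = False
      p3 && !p3 = False
        !p3 = True
    (p0 && p2) || (!p0 <-> p3) = True
      p0 && p2 = False
      !p0 <-> p3 = True
        !p0 = False
  (((p5 || p1) || (!p0 -> p2)) <-> ((p3 -> p0) && !p2)) && ((!p3 && p4) <-> ((p1 <-> p5) <-> p1)) = True
    ((p5 || p1) || (!p0 -> p2)) <-> ((p3 -> p0) && !p2) = True
      (p5 || p1) || (!p0 -> p2) = True
        p5 || p1 = True
        !p0 -> p2 = True
          !p0 = False
      (p3 -> p0) && !p2 = True
        p3 -> p0 = True
        !p2 = True
    (!p3 && p4) <-> ((p1 <-> p5) <-> p1) = True
      !p3 && p4 = True
        !p3 = True
      (p1 <-> p5) <-> p1 = True
        p1 <-> p5 = True
Both conjuncts True, so the formula holds.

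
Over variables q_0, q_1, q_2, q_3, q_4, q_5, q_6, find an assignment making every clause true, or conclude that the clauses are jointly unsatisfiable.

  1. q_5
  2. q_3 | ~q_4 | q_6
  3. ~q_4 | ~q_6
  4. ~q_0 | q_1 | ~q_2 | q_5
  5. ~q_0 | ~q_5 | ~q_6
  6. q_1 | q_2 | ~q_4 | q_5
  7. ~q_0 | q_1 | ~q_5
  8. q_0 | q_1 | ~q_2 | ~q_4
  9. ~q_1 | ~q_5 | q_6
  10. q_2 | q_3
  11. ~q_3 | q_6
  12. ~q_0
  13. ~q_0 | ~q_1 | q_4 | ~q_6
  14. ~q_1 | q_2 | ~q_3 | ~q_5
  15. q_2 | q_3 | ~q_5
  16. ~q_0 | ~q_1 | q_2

Unit clause (q_5) forces q_5 = True.
Unit clause (~q_0) forces q_0 = False.
Set q_1 = False.
Set q_2 = False.
  then (q_2 | q_3) forces q_3 = True.
  then (~q_3 | q_6) forces q_6 = True.
  then (~q_4 | ~q_6) forces q_4 = False.
All clauses satisfied.

q_0: False, q_1: False, q_2: False, q_3: True, q_4: False, q_5: True, q_6: True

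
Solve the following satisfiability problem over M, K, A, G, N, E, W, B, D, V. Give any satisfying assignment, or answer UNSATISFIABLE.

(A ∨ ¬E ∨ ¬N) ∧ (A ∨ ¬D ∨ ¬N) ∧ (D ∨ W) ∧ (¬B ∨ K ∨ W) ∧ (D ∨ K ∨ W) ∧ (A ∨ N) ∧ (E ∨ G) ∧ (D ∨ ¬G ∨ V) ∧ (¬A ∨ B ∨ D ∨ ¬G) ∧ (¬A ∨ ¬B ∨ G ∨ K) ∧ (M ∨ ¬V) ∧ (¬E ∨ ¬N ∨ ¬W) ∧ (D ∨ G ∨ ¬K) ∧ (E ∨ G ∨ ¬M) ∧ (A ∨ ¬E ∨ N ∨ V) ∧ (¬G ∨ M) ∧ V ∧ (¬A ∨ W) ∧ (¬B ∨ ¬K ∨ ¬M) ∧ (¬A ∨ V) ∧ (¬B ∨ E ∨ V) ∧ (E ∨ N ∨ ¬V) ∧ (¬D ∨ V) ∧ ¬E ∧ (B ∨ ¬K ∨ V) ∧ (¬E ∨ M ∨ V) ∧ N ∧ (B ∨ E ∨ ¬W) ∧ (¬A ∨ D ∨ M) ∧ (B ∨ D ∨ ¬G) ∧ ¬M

Case M = True:
  Clause (¬M) is falsified — contradiction.
Case M = False:
  (M ∨ ¬V) forces V = False.
  Clause (V) is falsified — contradiction.
Both cases fail, so the formula is unsatisfiable.

Unsatisfiable — no assignment works.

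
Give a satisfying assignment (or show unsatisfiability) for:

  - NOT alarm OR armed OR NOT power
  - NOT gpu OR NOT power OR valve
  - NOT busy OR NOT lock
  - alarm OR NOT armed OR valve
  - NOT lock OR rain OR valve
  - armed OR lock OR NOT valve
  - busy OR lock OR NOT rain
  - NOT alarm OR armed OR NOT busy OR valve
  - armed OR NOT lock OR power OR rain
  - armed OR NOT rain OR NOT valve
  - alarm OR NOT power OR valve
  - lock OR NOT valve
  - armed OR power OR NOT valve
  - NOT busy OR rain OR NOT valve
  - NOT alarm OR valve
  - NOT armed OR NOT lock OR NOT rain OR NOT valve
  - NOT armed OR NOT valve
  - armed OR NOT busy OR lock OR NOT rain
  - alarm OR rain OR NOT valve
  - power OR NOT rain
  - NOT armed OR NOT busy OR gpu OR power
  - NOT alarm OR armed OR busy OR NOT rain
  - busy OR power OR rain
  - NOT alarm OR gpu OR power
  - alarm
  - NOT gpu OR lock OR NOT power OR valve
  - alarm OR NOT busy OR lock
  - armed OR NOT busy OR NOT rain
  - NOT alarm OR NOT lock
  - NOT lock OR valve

Unsatisfiable — no assignment works.

Case alarm = True:
  (NOT alarm OR valve) forces valve = True.
  (lock OR NOT valve) forces lock = True.
  Clause (NOT alarm OR NOT lock) is falsified — contradiction.
Case alarm = False:
  Clause (alarm) is falsified — contradiction.
Both cases fail, so the formula is unsatisfiable.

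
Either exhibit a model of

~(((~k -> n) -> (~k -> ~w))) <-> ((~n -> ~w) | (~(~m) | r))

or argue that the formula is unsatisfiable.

w=T, r=T, k=F, m=T, n=T

  ~(((~k -> n) -> (~k -> ~w))) <-> ((~n -> ~w) | (~(~m) | r)) = True
    ~(((~k -> n) -> (~k -> ~w))) = True
      (~k -> n) -> (~k -> ~w) = False
        ~k -> n = True
          ~k = True
        ~k -> ~w = False
          ~k = True
          ~w = False
    (~n -> ~w) | (~(~m) | r) = True
      ~n -> ~w = True
        ~n = False
        ~w = False
      ~(~m) | r = True
        ~(~m) = True
          ~m = False
The formula evaluates to True.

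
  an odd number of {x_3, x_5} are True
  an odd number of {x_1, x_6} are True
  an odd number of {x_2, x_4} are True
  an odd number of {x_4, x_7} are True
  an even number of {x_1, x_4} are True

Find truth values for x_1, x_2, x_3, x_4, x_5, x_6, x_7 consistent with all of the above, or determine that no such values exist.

x_1 = True, x_2 = False, x_3 = True, x_4 = True, x_5 = False, x_6 = False, x_7 = False

{x_3, x_5}: 1 true → odd ✓
{x_1, x_6}: 1 true → odd ✓
{x_2, x_4}: 1 true → odd ✓
{x_4, x_7}: 1 true → odd ✓
{x_1, x_4}: 2 true → even ✓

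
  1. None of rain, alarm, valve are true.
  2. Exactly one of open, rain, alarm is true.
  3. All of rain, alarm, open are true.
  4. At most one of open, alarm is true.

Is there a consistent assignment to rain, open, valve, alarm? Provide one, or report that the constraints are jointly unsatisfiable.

UNSATISFIABLE

Case rain = True:
  Constraint (1) is violated (rain=T) — contradiction.
Case rain = False:
  Constraint (3) is violated (rain=F) — contradiction.
Both cases fail — unsatisfiable.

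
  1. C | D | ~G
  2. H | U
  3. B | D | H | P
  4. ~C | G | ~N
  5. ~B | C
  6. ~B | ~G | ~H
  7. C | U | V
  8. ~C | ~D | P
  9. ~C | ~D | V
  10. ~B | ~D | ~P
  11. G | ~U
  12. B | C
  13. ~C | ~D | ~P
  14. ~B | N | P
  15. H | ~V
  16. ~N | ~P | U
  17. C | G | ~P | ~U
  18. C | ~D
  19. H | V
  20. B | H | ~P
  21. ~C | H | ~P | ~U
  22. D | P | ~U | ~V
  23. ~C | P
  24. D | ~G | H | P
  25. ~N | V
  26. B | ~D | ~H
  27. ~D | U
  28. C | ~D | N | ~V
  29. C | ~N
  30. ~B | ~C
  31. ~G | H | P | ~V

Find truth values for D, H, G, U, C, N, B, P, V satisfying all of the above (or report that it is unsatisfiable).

D = False; H = True; G = False; U = False; C = True; N = False; B = False; P = True; V = False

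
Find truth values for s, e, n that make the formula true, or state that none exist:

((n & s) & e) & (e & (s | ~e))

s = True; e = True; n = True

  (n & s) & e = True
    n & s = True
  e & (s | ~e) = True
    s | ~e = True
      ~e = False
Both conjuncts True, so the formula holds.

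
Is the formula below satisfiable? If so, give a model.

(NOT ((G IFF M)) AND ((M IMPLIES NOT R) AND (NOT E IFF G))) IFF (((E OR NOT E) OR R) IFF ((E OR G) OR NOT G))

G = False; M = True; R = False; E = True

  (NOT ((G IFF M)) AND ((M IMPLIES NOT R) AND (NOT E IFF G))) IFF (((E OR NOT E) OR R) IFF ((E OR G) OR NOT G)) = True
    NOT ((G IFF M)) AND ((M IMPLIES NOT R) AND (NOT E IFF G)) = True
      NOT ((G IFF M)) = True
        G IFF M = False
      (M IMPLIES NOT R) AND (NOT E IFF G) = True
        M IMPLIES NOT R = True
          NOT R = True
        NOT E IFF G = True
          NOT E = False
    ((E OR NOT E) OR R) IFF ((E OR G) OR NOT G) = True
      (E OR NOT E) OR R = True
        E OR NOT E = True
          NOT E = False
      (E OR G) OR NOT G = True
        E OR G = True
        NOT G = True
The formula evaluates to True.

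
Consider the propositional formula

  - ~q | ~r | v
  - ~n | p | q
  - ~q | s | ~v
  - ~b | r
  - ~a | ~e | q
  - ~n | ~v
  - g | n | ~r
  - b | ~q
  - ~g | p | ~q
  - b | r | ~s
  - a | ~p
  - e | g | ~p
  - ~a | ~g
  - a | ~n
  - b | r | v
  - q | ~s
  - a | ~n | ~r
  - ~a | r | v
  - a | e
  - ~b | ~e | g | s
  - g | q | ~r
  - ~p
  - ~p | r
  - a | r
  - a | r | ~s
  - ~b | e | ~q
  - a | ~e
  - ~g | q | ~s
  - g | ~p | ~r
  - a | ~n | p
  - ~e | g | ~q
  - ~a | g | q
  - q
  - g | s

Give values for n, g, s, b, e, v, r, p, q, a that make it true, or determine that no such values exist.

Case p = True:
  Clause (~p) is falsified — contradiction.
Case p = False:
  (q) forces q = True.
  (b | ~q) forces b = True.
  (~b | r) forces r = True.
  (~q | ~r | v) forces v = True.
  (~q | s | ~v) forces s = True.
  (~n | ~v) forces n = False.
  (g | n | ~r) forces g = True.
  Clause (~g | p | ~q) is falsified — contradiction.
Both cases fail, so the formula is unsatisfiable.

Unsatisfiable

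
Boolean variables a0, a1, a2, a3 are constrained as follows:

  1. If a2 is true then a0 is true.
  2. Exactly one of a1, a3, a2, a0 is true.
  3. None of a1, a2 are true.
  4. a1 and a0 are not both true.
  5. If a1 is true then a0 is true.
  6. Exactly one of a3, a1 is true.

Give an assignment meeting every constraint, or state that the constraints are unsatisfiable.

a0 = False, a1 = False, a2 = False, a3 = True

  (1) a2=F ⇒ a0: vacuous ✓
  (2) {a1, a3, a2, a0}: 1 true — exactly one ✓
  (3) {a1, a2}: 0 true — none ✓
  (4) a1=F, a0=F — not both ✓
  (5) a1=F ⇒ a0: vacuous ✓
  (6) {a3, a1}: 1 true — exactly one ✓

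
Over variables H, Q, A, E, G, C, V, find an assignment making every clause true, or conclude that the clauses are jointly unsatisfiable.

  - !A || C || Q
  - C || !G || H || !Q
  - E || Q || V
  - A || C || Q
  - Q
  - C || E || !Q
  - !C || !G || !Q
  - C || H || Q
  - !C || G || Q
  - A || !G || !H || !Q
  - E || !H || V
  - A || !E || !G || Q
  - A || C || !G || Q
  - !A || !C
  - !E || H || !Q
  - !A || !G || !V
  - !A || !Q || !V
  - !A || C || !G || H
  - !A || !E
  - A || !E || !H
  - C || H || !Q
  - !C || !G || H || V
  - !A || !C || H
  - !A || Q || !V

H = True, Q = True, A = False, E = False, G = False, C = True, V = True

Unit clause (Q) forces Q = True.
Set H = True.
Set A = False.
  then (A || !G || !H || !Q) forces G = False.
  then (A || !E || !H) forces E = False.
  then (C || E || !Q) forces C = True.
  then (E || !H || V) forces V = True.
All clauses satisfied.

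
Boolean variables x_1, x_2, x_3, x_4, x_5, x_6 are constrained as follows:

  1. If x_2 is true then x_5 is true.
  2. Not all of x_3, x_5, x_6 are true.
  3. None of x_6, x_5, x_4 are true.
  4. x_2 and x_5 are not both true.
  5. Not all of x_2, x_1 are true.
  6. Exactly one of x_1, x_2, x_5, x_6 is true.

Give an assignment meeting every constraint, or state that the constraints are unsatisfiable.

x_1 = True, x_2 = False, x_3 = True, x_4 = False, x_5 = False, x_6 = False

  (1) x_2=F ⇒ x_5: vacuous ✓
  (2) {x_3, x_5, x_6}: 1/3 true — not all ✓
  (3) {x_6, x_5, x_4}: 0 true — none ✓
  (4) x_2=F, x_5=F — not both ✓
  (5) {x_2, x_1}: 1/2 true — not all ✓
  (6) {x_1, x_2, x_5, x_6}: 1 true — exactly one ✓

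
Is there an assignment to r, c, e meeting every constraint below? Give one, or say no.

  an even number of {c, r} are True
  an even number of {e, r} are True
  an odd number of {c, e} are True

Adding constraints 1, 2, 3 mod 2: every variable appears an even number of times on the left, so the left side is 0.
But the right sides sum to 1 (mod 2). 0 ≠ 1 — the system is inconsistent.

The formula is unsatisfiable.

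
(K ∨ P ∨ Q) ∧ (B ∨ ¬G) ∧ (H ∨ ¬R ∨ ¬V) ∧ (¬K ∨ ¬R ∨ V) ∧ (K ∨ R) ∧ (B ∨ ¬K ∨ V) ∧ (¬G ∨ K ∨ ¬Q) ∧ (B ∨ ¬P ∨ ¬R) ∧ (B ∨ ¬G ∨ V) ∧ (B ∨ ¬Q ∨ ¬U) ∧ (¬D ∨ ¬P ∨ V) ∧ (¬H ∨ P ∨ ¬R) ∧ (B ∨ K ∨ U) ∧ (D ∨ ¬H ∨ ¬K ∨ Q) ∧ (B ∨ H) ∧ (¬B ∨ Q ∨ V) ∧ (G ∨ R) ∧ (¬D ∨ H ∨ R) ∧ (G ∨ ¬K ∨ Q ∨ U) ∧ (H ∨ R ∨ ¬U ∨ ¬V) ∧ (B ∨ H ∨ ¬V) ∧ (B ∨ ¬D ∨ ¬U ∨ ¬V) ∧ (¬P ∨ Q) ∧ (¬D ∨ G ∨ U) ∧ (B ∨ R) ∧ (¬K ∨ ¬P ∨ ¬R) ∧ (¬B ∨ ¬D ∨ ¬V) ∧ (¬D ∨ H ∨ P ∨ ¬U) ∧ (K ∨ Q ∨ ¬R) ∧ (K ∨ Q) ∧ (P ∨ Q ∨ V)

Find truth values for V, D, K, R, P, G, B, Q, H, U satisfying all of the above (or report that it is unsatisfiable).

V = False; D = False; K = False; R = True; P = True; G = False; B = True; Q = True; H = True; U = False

Set V = False.
Set D = False.
Set K = False.
  then (K ∨ R) forces R = True.
  then (K ∨ Q ∨ ¬R) forces Q = True.
  then (¬G ∨ K ∨ ¬Q) forces G = False.
Set P = True.
  then (B ∨ ¬P ∨ ¬R) forces B = True.
Set H = True.
Set U = False.
All clauses satisfied.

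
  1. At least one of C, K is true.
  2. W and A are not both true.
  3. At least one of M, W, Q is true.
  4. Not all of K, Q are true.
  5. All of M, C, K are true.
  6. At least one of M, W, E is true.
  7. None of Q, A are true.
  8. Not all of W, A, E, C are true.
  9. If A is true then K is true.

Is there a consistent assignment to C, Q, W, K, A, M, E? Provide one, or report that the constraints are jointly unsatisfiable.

C = True, Q = False, W = True, K = True, A = False, M = True, E = False

  (1) {C, K}: 2 true — at least one ✓
  (2) W=T, A=F — not both ✓
  (3) {M, W, Q}: 2 true — at least one ✓
  (4) {K, Q}: 1/2 true — not all ✓
  (5) {M, C, K}: all 3 true ✓
  (6) {M, W, E}: 2 true — at least one ✓
  (7) {Q, A}: 0 true — none ✓
  (8) {W, A, E, C}: 2/4 true — not all ✓
  (9) A=F ⇒ K: vacuous ✓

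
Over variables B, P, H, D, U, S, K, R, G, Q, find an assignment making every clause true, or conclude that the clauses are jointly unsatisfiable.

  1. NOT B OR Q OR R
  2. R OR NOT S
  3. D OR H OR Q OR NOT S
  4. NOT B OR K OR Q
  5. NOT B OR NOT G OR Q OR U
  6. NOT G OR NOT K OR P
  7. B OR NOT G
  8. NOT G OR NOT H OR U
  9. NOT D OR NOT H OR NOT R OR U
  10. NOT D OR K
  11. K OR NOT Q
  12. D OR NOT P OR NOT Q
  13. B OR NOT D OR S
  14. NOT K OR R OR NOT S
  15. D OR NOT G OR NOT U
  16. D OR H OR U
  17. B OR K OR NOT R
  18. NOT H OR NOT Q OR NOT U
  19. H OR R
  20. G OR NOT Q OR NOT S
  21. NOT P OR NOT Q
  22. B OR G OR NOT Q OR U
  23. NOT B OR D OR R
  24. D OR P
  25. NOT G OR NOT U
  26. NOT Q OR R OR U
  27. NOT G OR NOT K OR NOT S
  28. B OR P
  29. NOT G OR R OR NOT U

B = False, P = True, H = True, D = False, U = False, S = False, K = True, R = True, G = False, Q = False

Set B = False.
  then (B OR NOT G) forces G = False.
  then (B OR P) forces P = True.
  then (NOT P OR NOT Q) forces Q = False.
Set H = True.
Set D = False.
Set U = False.
Set S = False.
Set K = True.
Set R = True.
All clauses satisfied.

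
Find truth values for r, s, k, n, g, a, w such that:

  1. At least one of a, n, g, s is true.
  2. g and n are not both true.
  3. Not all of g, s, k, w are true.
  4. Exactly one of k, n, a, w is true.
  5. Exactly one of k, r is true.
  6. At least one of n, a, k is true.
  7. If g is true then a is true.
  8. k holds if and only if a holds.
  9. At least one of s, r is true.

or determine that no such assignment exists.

r=T, s=T, k=F, n=T, g=F, a=F, w=F

  (1) {a, n, g, s}: 2 true — at least one ✓
  (2) g=F, n=T — not both ✓
  (3) {g, s, k, w}: 1/4 true — not all ✓
  (4) {k, n, a, w}: 1 true — exactly one ✓
  (5) {k, r}: 1 true — exactly one ✓
  (6) {n, a, k}: 1 true — at least one ✓
  (7) g=F ⇒ a: vacuous ✓
  (8) k=F, a=F — same ✓
  (9) {s, r}: 2 true — at least one ✓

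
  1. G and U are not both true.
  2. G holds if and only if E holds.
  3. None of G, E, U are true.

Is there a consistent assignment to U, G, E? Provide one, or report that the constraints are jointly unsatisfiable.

U = False, G = False, E = False

  (1) G=F, U=F — not both ✓
  (2) G=F, E=F — same ✓
  (3) {G, E, U}: 0 true — none ✓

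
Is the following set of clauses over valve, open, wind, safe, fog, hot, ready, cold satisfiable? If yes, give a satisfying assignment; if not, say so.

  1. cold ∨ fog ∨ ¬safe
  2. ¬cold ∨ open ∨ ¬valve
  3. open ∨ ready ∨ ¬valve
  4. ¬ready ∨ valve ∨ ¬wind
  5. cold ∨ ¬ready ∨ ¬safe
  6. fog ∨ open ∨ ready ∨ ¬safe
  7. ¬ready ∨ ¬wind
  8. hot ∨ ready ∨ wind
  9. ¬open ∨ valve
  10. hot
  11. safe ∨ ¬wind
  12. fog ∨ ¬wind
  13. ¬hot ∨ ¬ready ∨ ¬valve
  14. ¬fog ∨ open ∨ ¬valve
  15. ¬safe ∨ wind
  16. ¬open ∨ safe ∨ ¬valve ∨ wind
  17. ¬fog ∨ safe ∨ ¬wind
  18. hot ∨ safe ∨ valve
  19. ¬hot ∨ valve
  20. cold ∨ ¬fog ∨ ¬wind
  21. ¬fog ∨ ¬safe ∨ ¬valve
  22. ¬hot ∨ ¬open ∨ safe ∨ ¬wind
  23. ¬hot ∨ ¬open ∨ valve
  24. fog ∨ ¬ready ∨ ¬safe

Case wind = True:
  (¬ready ∨ ¬wind) forces ready = False.
  (hot) forces hot = True.
  (safe ∨ ¬wind) forces safe = True.
  (fog ∨ ¬wind) forces fog = True.
  (¬hot ∨ valve) forces valve = True.
  Clause (¬fog ∨ ¬safe ∨ ¬valve) is falsified — contradiction.
Case wind = False:
  (hot) forces hot = True.
  (¬safe ∨ wind) forces safe = False.
  (¬hot ∨ valve) forces valve = True.
  (¬hot ∨ ¬ready ∨ ¬valve) forces ready = False.
  (open ∨ ready ∨ ¬valve) forces open = True.
  Clause (¬open ∨ safe ∨ ¬valve ∨ wind) is falsified — contradiction.
Both cases fail, so the formula is unsatisfiable.

Unsatisfiable — no assignment works.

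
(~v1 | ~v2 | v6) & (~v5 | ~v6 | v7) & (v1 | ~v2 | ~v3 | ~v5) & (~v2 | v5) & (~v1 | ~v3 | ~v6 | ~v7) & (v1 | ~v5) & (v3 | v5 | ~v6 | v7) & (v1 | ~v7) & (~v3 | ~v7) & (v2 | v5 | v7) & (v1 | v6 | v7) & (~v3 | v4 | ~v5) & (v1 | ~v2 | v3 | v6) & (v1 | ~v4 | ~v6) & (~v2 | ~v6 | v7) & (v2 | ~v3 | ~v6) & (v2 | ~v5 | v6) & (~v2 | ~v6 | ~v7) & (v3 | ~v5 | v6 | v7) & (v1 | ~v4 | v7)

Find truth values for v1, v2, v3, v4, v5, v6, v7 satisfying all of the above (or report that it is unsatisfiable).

Set v1 = True.
Try v2 = True:
  (~v1 | ~v2 | v6) forces v6 = True.
  (~v2 | v5) forces v5 = True.
  (~v5 | ~v6 | v7) forces v7 = True.
  clause (~v2 | ~v6 | ~v7) is falsified — backtrack.
So v2 = False.
Set v3 = False.
Set v4 = False.
Set v5 = False.
  then (v2 | v5 | v7) forces v7 = True.
Set v6 = True.
All clauses satisfied.

v1: True, v2: False, v3: False, v4: False, v5: False, v6: True, v7: True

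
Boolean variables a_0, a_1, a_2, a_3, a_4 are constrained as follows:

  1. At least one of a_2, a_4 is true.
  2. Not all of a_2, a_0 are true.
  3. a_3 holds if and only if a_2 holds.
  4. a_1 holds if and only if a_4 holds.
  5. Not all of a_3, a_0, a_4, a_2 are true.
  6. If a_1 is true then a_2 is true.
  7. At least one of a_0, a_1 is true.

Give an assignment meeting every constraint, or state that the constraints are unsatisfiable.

a_0: False, a_1: True, a_2: True, a_3: True, a_4: True

  (1) {a_2, a_4}: 2 true — at least one ✓
  (2) {a_2, a_0}: 1/2 true — not all ✓
  (3) a_3=T, a_2=T — same ✓
  (4) a_1=T, a_4=T — same ✓
  (5) {a_3, a_0, a_4, a_2}: 3/4 true — not all ✓
  (6) a_1=T ⇒ a_2: T ✓
  (7) {a_0, a_1}: 1 true — at least one ✓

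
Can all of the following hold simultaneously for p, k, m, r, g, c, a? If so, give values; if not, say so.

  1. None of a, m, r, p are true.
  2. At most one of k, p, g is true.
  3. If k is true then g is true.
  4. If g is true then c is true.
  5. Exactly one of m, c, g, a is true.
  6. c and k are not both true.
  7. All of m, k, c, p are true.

The formula is unsatisfiable.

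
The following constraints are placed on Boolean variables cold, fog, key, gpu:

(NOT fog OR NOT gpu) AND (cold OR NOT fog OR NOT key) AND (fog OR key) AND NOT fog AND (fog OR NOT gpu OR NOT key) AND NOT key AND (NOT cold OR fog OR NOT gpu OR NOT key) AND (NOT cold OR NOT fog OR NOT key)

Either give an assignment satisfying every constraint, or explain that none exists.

The formula is unsatisfiable.

Case fog = True:
  Clause (NOT fog) is falsified — contradiction.
Case fog = False:
  (fog OR key) forces key = True.
  Clause (NOT key) is falsified — contradiction.
Both cases fail, so the formula is unsatisfiable.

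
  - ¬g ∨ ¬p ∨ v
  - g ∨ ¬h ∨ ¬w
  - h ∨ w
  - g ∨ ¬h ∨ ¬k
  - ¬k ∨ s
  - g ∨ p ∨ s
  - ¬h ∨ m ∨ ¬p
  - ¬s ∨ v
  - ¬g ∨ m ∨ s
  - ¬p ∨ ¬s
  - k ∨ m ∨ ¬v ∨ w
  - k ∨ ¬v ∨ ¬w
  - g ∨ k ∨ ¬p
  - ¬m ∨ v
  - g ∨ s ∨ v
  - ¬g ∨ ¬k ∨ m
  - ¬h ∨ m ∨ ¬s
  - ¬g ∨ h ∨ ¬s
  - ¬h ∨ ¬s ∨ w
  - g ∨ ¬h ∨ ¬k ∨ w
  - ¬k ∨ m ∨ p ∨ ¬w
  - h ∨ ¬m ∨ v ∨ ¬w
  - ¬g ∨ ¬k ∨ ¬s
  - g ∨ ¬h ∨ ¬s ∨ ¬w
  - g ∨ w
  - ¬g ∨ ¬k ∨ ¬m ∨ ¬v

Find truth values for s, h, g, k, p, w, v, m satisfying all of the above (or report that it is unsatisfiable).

s = True; h = False; g = False; k = True; p = False; w = True; v = True; m = True

Set s = True.
  then (¬s ∨ v) forces v = True.
  then (¬p ∨ ¬s) forces p = False.
Try h = True:
  (¬h ∨ m ∨ ¬s) forces m = True.
  (¬h ∨ ¬s ∨ w) forces w = True.
  (g ∨ ¬h ∨ ¬w) forces g = True.
  (k ∨ ¬v ∨ ¬w) forces k = True.
  clause (¬g ∨ ¬k ∨ ¬s) is falsified — backtrack.
So h = False.
  then (h ∨ w) forces w = True.
  then (k ∨ ¬v ∨ ¬w) forces k = True.
  then (¬g ∨ h ∨ ¬s) forces g = False.
  then (¬k ∨ m ∨ p ∨ ¬w) forces m = True.
All clauses satisfied.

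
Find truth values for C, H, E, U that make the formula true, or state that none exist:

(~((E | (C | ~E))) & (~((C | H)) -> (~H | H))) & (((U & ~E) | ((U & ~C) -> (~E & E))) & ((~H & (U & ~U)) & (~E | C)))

UNSATISFIABLE

The conjunct ~((E | (C | ~E))) is unsatisfiable on its own:
  C=F, E=F: evaluates to False.
  C=F, E=T: evaluates to False.
  C=T, E=F: evaluates to False.
  C=T, E=T: evaluates to False.
So the whole conjunction is unsatisfiable.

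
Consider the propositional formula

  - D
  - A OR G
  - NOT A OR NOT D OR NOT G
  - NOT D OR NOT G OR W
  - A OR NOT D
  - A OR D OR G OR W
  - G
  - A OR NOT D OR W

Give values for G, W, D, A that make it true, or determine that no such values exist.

Unsatisfiable

Case G = True:
  (D) forces D = True.
  (NOT A OR NOT D OR NOT G) forces A = False.
  Clause (A OR NOT D) is falsified — contradiction.
Case G = False:
  Clause (G) is falsified — contradiction.
Both cases fail, so the formula is unsatisfiable.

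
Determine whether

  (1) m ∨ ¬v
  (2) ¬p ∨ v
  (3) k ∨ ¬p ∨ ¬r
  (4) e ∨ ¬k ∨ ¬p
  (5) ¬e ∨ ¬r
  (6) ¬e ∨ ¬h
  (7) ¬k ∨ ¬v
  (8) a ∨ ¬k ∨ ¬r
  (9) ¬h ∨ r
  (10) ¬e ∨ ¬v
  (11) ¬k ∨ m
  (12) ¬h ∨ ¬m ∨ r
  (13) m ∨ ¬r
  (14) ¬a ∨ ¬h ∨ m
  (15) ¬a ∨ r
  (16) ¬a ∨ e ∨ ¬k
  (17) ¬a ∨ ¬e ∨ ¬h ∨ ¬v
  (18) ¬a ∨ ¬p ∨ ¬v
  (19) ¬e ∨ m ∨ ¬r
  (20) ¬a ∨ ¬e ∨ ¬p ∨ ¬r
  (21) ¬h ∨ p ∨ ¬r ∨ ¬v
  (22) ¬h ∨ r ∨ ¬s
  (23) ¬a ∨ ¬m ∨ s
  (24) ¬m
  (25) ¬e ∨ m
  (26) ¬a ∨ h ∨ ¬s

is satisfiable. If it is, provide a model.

k: False, p: False, m: False, e: False, s: True, r: False, h: False, a: False, v: False

Unit clause (¬m) forces m = False.
In (¬e ∨ m) only ¬e is left, so e = False.
In (m ∨ ¬v) only ¬v is left, so v = False.
In (¬p ∨ v) only ¬p is left, so p = False.
In (¬k ∨ m) only ¬k is left, so k = False.
In (m ∨ ¬r) only ¬r is left, so r = False.
In (¬a ∨ r) only ¬a is left, so a = False.
In (¬h ∨ r) only ¬h is left, so h = False.
Set s = True.
All clauses satisfied.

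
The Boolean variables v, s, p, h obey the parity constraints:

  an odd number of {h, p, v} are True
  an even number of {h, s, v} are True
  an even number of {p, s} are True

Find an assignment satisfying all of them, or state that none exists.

UNSATISFIABLE

Adding constraints 1, 2, 3 mod 2: every variable appears an even number of times on the left, so the left side is 0.
But the right sides sum to 1 (mod 2). 0 ≠ 1 — the system is inconsistent.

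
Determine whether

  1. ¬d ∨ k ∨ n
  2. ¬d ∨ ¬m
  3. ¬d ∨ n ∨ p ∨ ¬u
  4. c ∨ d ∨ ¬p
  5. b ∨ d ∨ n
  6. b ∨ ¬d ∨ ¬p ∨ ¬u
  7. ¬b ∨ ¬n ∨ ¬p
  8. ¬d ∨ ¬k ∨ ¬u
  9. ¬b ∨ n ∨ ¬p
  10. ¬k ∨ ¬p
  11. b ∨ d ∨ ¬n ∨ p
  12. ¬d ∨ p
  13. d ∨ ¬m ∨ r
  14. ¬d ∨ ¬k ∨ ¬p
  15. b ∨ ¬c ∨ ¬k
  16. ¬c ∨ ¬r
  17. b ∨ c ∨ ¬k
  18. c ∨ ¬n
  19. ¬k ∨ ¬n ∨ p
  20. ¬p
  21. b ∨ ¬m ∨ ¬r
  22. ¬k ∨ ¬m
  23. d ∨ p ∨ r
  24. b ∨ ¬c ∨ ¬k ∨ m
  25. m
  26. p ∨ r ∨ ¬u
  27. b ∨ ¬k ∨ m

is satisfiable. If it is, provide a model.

u=F, n=F, b=T, p=F, d=F, k=F, m=T, c=F, r=T

Unit clause (¬p) forces p = False.
Unit clause (m) forces m = True.
In (¬d ∨ ¬m) only ¬d is left, so d = False.
In (d ∨ ¬m ∨ r) only r is left, so r = True.
In (¬c ∨ ¬r) only ¬c is left, so c = False.
In (c ∨ ¬n) only ¬n is left, so n = False.
In (b ∨ ¬m ∨ ¬r) only b is left, so b = True.
In (¬k ∨ ¬m) only ¬k is left, so k = False.
Set u = False.
All clauses satisfied.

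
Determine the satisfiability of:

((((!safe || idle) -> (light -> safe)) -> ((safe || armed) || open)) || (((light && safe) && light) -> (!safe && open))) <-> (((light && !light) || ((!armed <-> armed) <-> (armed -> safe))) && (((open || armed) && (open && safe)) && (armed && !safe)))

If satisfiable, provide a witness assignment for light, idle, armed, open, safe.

Case safe = True: the formula becomes (True || !((light && light))) <-> (((light && !light) || (!armed <-> armed)) && False) = False.
Case safe = False: the formula becomes ((!light -> (armed || open)) || True) <-> (((light && !light) || ((!armed <-> armed) <-> !armed)) && False) = False.
Both cases fail — unsatisfiable.

No satisfying assignment exists.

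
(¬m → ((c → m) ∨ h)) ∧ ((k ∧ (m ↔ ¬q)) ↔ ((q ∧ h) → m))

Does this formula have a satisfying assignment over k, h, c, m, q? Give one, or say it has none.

k = True, h = False, c = False, m = False, q = True

  ¬m → ((c → m) ∨ h) = True
    ¬m = True
    (c → m) ∨ h = True
      c → m = True
  (k ∧ (m ↔ ¬q)) ↔ ((q ∧ h) → m) = True
    k ∧ (m ↔ ¬q) = True
      m ↔ ¬q = True
        ¬q = False
    (q ∧ h) → m = True
      q ∧ h = False
Both conjuncts True, so the formula holds.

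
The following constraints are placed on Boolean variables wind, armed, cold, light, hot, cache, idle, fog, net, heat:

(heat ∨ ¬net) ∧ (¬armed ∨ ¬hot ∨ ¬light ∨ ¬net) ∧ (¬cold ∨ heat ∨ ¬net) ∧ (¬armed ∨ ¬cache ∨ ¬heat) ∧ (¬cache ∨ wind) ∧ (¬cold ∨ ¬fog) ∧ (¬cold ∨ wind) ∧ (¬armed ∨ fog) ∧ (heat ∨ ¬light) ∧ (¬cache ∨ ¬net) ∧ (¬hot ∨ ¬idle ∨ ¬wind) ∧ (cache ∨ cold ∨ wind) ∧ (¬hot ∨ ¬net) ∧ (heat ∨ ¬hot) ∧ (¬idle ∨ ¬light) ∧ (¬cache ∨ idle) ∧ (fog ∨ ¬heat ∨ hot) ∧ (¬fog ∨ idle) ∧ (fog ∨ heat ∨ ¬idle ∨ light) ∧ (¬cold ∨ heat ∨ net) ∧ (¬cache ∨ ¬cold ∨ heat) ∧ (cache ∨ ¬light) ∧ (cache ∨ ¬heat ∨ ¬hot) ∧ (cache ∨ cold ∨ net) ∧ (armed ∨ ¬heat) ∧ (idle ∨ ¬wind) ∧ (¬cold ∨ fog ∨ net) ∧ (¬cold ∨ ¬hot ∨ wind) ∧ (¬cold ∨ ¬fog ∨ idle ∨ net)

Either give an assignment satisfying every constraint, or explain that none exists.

Set wind = True.
  then (idle ∨ ¬wind) forces idle = True.
  then (¬hot ∨ ¬idle ∨ ¬wind) forces hot = False.
  then (¬idle ∨ ¬light) forces light = False.
Set armed = True.
  then (¬armed ∨ fog) forces fog = True.
  then (¬cold ∨ ¬fog) forces cold = False.
Set cache = False.
  then (cache ∨ cold ∨ net) forces net = True.
  then (heat ∨ ¬net) forces heat = True.
All clauses satisfied.

wind: True, armed: True, cold: False, light: False, hot: False, cache: False, idle: True, fog: True, net: True, heat: True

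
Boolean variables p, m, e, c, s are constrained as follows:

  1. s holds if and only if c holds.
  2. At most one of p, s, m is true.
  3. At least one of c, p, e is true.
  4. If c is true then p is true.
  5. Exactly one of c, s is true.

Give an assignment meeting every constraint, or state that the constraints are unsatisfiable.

Unsatisfiable

Case c = True:
  (1) with c=T forces s = True.
  Constraint (5) is violated (c=T, s=T) — contradiction.
Case c = False:
  (1) with c=F forces s = False.
  Constraint (5) is violated (c=F, s=F) — contradiction.
Both cases fail — unsatisfiable.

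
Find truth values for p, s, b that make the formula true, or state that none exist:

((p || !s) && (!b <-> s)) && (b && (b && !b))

Case b = True: the conjunct !b is False.
Case b = False: the conjunct b is False.
Both cases fail — unsatisfiable.

Unsatisfiable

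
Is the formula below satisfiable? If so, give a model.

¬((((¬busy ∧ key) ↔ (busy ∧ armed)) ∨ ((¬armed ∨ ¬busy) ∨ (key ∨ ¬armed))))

armed = True, busy = True, key = False

  ¬((((¬busy ∧ key) ↔ (busy ∧ armed)) ∨ ((¬armed ∨ ¬busy) ∨ (key ∨ ¬armed)))) = True
    ((¬busy ∧ key) ↔ (busy ∧ armed)) ∨ ((¬armed ∨ ¬busy) ∨ (key ∨ ¬armed)) = False
      (¬busy ∧ key) ↔ (busy ∧ armed) = False
        ¬busy ∧ key = False
          ¬busy = False
        busy ∧ armed = True
      (¬armed ∨ ¬busy) ∨ (key ∨ ¬armed) = False
        ¬armed ∨ ¬busy = False
          ¬armed = False
          ¬busy = False
        key ∨ ¬armed = False
          ¬armed = False
The formula evaluates to True.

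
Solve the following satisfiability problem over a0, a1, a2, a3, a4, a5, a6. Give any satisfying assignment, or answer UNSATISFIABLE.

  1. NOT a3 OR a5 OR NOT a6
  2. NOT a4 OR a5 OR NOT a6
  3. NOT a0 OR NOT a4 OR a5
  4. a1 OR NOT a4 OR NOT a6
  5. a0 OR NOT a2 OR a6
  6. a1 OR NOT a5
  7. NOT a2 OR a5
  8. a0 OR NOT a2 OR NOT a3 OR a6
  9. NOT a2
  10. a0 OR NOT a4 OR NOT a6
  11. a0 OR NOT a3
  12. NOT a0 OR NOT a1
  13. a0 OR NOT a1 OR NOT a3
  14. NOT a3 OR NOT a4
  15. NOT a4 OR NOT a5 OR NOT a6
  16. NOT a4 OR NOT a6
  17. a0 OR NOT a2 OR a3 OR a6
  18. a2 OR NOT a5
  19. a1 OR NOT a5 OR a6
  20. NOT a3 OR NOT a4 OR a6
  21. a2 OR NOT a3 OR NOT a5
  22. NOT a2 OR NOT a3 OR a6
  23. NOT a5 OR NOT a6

Unit clause (NOT a2) forces a2 = False.
In (a2 OR NOT a5) only NOT a5 is left, so a5 = False.
Set a0 = False.
  then (a0 OR NOT a3) forces a3 = False.
Set a1 = True.
Set a4 = True.
  then (NOT a4 OR a5 OR NOT a6) forces a6 = False.
All clauses satisfied.

a0=F; a1=T; a2=F; a3=F; a4=T; a5=F; a6=F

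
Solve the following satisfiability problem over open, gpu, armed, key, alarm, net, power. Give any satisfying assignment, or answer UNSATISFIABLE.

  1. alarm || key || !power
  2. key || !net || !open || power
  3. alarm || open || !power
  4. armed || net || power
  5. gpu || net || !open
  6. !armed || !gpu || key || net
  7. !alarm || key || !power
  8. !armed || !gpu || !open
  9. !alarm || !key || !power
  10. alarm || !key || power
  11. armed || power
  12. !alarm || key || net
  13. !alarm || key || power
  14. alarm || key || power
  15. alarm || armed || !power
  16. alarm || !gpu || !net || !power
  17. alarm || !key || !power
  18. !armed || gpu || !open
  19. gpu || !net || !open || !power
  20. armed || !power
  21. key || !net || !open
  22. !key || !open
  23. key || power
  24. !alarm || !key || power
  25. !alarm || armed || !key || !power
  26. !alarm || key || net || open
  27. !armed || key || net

Case key = True:
  (!key || !open) forces open = False.
  If power = True:
    (alarm || open || !power) forces alarm = True.
    clause (!alarm || !key || !power) is falsified.
  If power = False:
    (alarm || !key || power) forces alarm = True.
    clause (!alarm || !key || power) is falsified.
  Every sub-case reaches a contradiction.
Case key = False:
  (key || power) forces power = True.
  (alarm || key || !power) forces alarm = True.
  Clause (!alarm || key || !power) is falsified — contradiction.
Both cases fail, so the formula is unsatisfiable.

Unsatisfiable — no assignment works.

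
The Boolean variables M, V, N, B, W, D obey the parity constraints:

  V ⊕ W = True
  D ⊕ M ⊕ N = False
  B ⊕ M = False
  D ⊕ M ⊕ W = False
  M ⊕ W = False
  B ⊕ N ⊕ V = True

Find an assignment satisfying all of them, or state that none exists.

M = False, V = True, N = False, B = False, W = False, D = False

V ⊕ W = T ⊕ F = True ✓
D ⊕ M ⊕ N = F ⊕ F ⊕ F = False ✓
B ⊕ M = F ⊕ F = False ✓
D ⊕ M ⊕ W = F ⊕ F ⊕ F = False ✓
M ⊕ W = F ⊕ F = False ✓
B ⊕ N ⊕ V = F ⊕ F ⊕ T = True ✓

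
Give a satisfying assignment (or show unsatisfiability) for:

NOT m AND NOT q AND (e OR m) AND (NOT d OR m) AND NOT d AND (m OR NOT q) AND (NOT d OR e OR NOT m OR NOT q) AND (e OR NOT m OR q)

e=T, d=F, q=F, m=F

Unit clause (NOT m) forces m = False.
Unit clause (NOT q) forces q = False.
In (e OR m) only e is left, so e = True.
In (NOT d OR m) only NOT d is left, so d = False.
All clauses satisfied.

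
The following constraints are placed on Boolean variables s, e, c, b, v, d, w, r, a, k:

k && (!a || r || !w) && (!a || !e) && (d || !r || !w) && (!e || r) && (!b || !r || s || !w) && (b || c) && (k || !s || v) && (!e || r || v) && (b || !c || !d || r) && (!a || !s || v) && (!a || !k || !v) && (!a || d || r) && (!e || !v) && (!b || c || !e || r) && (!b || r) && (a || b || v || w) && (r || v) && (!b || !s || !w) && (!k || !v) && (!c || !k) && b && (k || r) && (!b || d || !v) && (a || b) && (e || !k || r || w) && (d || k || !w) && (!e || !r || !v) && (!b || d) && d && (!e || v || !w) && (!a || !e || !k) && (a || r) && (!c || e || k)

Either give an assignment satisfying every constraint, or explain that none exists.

Unit clause (k) forces k = True.
In (!k || !v) only !v is left, so v = False.
In (!c || !k) only !c is left, so c = False.
Unit clause (b) forces b = True.
In (!b || d) only d is left, so d = True.
In (!b || r) only r is left, so r = True.
Set s = True.
  then (!a || !s || v) forces a = False.
  then (!b || !s || !w) forces w = False.
Set e = True.
All clauses satisfied.

s: True, e: True, c: False, b: True, v: False, d: True, w: False, r: True, a: False, k: True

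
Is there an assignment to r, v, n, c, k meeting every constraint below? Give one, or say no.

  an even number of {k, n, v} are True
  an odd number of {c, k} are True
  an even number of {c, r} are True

r = True; v = False; n = False; c = True; k = False

{k, n, v}: 0 true → even ✓
{c, k}: 1 true → odd ✓
{c, r}: 2 true → even ✓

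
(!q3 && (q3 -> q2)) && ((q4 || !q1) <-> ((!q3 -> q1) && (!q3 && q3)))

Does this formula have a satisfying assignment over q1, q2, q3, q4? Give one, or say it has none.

q1 = True; q2 = True; q3 = False; q4 = False

  !q3 && (q3 -> q2) = True
    !q3 = True
    q3 -> q2 = True
  (q4 || !q1) <-> ((!q3 -> q1) && (!q3 && q3)) = True
    q4 || !q1 = False
      !q1 = False
    (!q3 -> q1) && (!q3 && q3) = False
      !q3 -> q1 = True
        !q3 = True
      !q3 && q3 = False
        !q3 = True
Both conjuncts True, so the formula holds.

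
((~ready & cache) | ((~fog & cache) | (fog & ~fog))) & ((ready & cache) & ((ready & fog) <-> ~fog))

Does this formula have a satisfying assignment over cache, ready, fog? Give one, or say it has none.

No satisfying assignment exists.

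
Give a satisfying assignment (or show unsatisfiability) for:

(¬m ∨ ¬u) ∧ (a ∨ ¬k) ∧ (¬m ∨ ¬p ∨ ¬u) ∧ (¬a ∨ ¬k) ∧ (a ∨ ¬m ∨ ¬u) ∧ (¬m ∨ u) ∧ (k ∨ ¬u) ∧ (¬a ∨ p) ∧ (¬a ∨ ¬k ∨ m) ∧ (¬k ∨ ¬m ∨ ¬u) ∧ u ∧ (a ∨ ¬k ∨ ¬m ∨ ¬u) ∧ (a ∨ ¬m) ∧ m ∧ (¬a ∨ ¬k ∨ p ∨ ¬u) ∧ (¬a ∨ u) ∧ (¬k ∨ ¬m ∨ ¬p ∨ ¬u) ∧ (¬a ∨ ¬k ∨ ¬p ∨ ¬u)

Unsatisfiable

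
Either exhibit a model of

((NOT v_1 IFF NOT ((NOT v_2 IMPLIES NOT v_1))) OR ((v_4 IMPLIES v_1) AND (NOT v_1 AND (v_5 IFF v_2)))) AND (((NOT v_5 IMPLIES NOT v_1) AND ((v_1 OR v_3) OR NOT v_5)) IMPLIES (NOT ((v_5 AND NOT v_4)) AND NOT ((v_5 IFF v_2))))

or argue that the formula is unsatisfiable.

v_1 = True; v_2 = True; v_3 = False; v_4 = False; v_5 = False

  (NOT v_1 IFF NOT ((NOT v_2 IMPLIES NOT v_1))) OR ((v_4 IMPLIES v_1) AND (NOT v_1 AND (v_5 IFF v_2))) = True
    NOT v_1 IFF NOT ((NOT v_2 IMPLIES NOT v_1)) = True
      NOT v_1 = False
      NOT ((NOT v_2 IMPLIES NOT v_1)) = False
        NOT v_2 IMPLIES NOT v_1 = True
          NOT v_2 = False
          NOT v_1 = False
    (v_4 IMPLIES v_1) AND (NOT v_1 AND (v_5 IFF v_2)) = False
      v_4 IMPLIES v_1 = True
      NOT v_1 AND (v_5 IFF v_2) = False
        NOT v_1 = False
        v_5 IFF v_2 = False
  ((NOT v_5 IMPLIES NOT v_1) AND ((v_1 OR v_3) OR NOT v_5)) IMPLIES (NOT ((v_5 AND NOT v_4)) AND NOT ((v_5 IFF v_2))) = True
    (NOT v_5 IMPLIES NOT v_1) AND ((v_1 OR v_3) OR NOT v_5) = False
      NOT v_5 IMPLIES NOT v_1 = False
        NOT v_5 = True
        NOT v_1 = False
      (v_1 OR v_3) OR NOT v_5 = True
        v_1 OR v_3 = True
        NOT v_5 = True
    NOT ((v_5 AND NOT v_4)) AND NOT ((v_5 IFF v_2)) = True
      NOT ((v_5 AND NOT v_4)) = True
        v_5 AND NOT v_4 = False
          NOT v_4 = True
      NOT ((v_5 IFF v_2)) = True
        v_5 IFF v_2 = False
Both conjuncts True, so the formula holds.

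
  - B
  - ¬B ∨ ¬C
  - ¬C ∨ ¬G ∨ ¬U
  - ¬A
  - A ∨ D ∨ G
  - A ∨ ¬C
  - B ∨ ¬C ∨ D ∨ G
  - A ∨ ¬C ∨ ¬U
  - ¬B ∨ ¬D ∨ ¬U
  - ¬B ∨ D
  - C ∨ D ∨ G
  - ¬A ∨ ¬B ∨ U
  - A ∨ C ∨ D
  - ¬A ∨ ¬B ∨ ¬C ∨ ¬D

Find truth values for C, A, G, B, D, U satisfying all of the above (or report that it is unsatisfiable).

C = False, A = False, G = False, B = True, D = True, U = False

Unit clause (B) forces B = True.
In (¬B ∨ ¬C) only ¬C is left, so C = False.
Unit clause (¬A) forces A = False.
In (¬B ∨ D) only D is left, so D = True.
In (¬B ∨ ¬D ∨ ¬U) only ¬U is left, so U = False.
Set G = False.
All clauses satisfied.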